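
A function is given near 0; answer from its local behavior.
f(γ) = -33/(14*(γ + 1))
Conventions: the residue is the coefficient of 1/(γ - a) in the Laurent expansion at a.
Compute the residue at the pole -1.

At the order-1 pole -1 set g(γ) = (γ - (-1))*f(γ) = -33/14.
Simple pole: residue = g(a) at a = -1, which is -33/14.

The residue is -33/14.


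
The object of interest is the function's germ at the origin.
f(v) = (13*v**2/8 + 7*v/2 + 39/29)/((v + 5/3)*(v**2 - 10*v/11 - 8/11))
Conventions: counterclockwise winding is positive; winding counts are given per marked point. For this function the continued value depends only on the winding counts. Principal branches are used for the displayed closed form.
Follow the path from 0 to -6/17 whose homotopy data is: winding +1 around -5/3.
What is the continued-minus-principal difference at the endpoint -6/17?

Continued minus principal equals 0.

The function is rational, hence single-valued: continuing it around any pole returns the same value, so the difference is 0.


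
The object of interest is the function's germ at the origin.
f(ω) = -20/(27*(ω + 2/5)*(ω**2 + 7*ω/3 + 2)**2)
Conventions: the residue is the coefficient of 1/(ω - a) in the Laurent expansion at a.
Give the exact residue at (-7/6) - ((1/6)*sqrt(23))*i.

The factor ω**2 + 7*ω/3 + 2 splits as (ω - a)(ω - a') with a = (-7/6) - ((1/6)*sqrt(23))*i, a' = (-7/6) + ((1/6)*sqrt(23))*i. At the order-2 pole a set g(ω) = (ω - a)^2*f(ω) = [-20/(27*(ω + 2/5))] / (ω - a')^2.
Order-2 pole: residue = g'(a); g'((-7/6) - ((1/6)*sqrt(23))*i) = (3125/12696) + ((1225/12696)*sqrt(23))*i, so the residue is (3125/12696) + ((1225/12696)*sqrt(23))*i.

The residue is (3125/12696) + ((1225/12696)*sqrt(23))*i.


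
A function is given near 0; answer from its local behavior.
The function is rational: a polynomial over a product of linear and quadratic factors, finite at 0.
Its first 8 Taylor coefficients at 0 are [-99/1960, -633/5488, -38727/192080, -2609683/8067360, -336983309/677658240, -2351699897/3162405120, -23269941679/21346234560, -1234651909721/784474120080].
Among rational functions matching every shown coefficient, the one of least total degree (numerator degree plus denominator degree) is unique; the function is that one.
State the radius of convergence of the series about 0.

The radius of convergence is 7/9.

No rational of total degree below 6 reproduces all 8 coefficients; solving the [1/5] Pade equations on them gives f(β) = (33/5 - 26*β/5)/((β - 6)**3*(β - 7/9)**2), whose expansion matches every shown term.
Denominator factor (β - 6)^3: pole of order 3 at 6, modulus 6.
Denominator factor (β - 7/9)^2: pole of order 2 at 7/9, modulus 7/9.
The radius of convergence is the smallest modulus among the singular points: 7/9.


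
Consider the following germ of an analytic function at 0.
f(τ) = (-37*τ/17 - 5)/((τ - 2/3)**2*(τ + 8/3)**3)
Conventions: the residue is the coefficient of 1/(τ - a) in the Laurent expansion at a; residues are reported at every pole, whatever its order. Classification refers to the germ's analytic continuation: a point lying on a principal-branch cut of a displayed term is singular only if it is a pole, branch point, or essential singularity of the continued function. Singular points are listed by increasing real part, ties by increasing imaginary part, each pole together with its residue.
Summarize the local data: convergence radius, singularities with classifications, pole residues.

Radius of convergence at 0: 2/3.
At -8/3: a pole of order 3; residue -16659/170000.
At 2/3: a pole of order 2; residue 16659/170000.

Denominator factor (τ + 8/3)^3: pole of order 3 at -8/3, modulus 8/3.
Denominator factor (τ - 2/3)^2: pole of order 2 at 2/3, modulus 2/3.
The radius of convergence is the smallest modulus among the singular points: 2/3.
At the order-3 pole -8/3 set g(τ) = (τ - (-8/3))^3*f(τ) = (-37*τ/17 - 5)/(τ - 2/3)**2.
Order-3 pole: residue = g''(a)/2; g''(-8/3) = -16659/85000, so the residue is -16659/170000.
At the order-2 pole 2/3 set g(τ) = (τ - (2/3))^2*f(τ) = (-37*τ/17 - 5)/(τ + 8/3)**3.
Order-2 pole: residue = g'(a); g'(2/3) = 16659/170000, so the residue is 16659/170000.
List the singular points by increasing real part (a conjugate pair: the negative imaginary part first).


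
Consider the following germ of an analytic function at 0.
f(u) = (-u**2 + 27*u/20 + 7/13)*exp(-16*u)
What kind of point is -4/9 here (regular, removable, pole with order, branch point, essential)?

There is no denominator, hence no pole anywhere.
The factor exp(-16*u) is entire.
So the germ continues analytically to -4/9.

The point is a regular point.


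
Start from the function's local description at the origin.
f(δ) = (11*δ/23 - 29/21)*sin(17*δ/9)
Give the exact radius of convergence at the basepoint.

The radius of convergence is infinite.

The factor sin(17*δ/9) is entire and contributes no finite singular point.
The polynomial part has no poles.
No finite singular points: the Taylor series at 0 converges everywhere.


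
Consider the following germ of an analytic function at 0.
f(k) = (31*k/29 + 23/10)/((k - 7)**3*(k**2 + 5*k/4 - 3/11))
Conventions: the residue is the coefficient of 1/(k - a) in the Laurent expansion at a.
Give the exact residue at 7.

At the order-3 pole 7 set g(k) = (k - (7))^3*f(k) = (31*k/29 + 23/10)/(k**2 + 5*k/4 - 3/11).
Order-3 pole: residue = g''(a)/2; g''(7) = 3833160452/469077374781, so the residue is 1916580226/469077374781.

The residue is 1916580226/469077374781.


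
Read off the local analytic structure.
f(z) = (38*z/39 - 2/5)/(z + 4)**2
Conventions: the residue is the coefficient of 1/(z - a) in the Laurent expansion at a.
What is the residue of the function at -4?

The residue is 38/39.

At the order-2 pole -4 set g(z) = (z - (-4))^2*f(z) = 38*z/39 - 2/5.
Order-2 pole: residue = g'(a); g'(-4) = 38/39, so the residue is 38/39.


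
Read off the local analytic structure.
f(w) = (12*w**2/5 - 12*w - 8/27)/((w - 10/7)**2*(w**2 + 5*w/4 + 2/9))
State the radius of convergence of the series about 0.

The radius of convergence is 5/8 - (1/24)*sqrt(97).

Denominator factor (w**2 + 5*w/4 + 2/9): discriminant 97/144, real irrational roots -5/8 + (1/24)*sqrt(97) and -5/8 - (1/24)*sqrt(97); poles of order 1, moduli 5/8 - (1/24)*sqrt(97) and 5/8 + (1/24)*sqrt(97).
Denominator factor (w - 10/7)^2: pole of order 2 at 10/7, modulus 10/7.
The radius of convergence is the smallest modulus among the singular points: 5/8 - (1/24)*sqrt(97).


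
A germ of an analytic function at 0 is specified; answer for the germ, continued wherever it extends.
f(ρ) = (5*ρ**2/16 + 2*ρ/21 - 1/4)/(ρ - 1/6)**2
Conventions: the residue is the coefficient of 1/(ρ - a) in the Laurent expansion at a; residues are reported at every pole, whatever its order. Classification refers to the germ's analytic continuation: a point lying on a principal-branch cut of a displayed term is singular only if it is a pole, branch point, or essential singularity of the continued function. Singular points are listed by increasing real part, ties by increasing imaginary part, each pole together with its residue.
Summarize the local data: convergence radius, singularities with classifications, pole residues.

Denominator factor (ρ - 1/6)^2: pole of order 2 at 1/6, modulus 1/6.
The radius of convergence is the smallest modulus among the singular points: 1/6.
At the order-2 pole 1/6 set g(ρ) = (ρ - (1/6))^2*f(ρ) = 5*ρ**2/16 + 2*ρ/21 - 1/4.
Order-2 pole: residue = g'(a); g'(1/6) = 67/336, so the residue is 67/336.

Radius of convergence at 0: 1/6.
At 1/6: a pole of order 2; residue 67/336.


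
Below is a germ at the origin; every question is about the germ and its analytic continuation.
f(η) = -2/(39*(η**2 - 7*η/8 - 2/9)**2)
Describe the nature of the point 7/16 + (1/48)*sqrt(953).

The point is a pole of order 2.

The denominator factor η**2 - 7*η/8 - 2/9 vanishes at 7/16 + (1/48)*sqrt(953) and appears to the power 2; the numerator there equals -2/39, nonzero, and no other factor vanishes.
Hence a pole whose order is the multiplicity, 2.


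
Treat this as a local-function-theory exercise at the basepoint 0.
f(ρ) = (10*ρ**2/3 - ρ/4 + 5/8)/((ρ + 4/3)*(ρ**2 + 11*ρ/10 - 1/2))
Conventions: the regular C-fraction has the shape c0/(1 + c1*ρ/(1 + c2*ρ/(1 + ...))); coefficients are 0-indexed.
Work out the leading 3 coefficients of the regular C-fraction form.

Taylor coefficients (expand at 0): a_0 = -15/16, a_1 = -63/64, a_2 = -12607/1280.
c0 = a_0 = -15/16. Peel one level at a time: if S = 1 + c*ρ/S' with S'(0) = 1, then c is the ρ-coefficient of S and S' = c*ρ/(S - 1).
S_1 = c0/f = 1 + (-21/20)*ρ + (-2821/300)*ρ^2 + ...; c1 = -21/20.
S_2 = c1*ρ/(S_1 - 1) = 1 + (-403/45)*ρ + ...; c2 = -403/45.

The regular C-fraction coefficients are [-15/16, -21/20, -403/45].


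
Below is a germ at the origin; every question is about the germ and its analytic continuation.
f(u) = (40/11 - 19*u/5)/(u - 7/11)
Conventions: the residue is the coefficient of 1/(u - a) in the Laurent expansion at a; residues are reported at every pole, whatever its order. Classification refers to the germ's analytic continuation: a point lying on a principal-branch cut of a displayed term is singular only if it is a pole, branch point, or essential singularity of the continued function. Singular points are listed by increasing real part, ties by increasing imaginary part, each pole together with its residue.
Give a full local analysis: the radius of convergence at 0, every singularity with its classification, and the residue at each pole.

Radius of convergence at 0: 7/11.
At 7/11: a pole of order 1; residue 67/55.

Denominator factor (u - 7/11): pole of order 1 at 7/11, modulus 7/11.
The radius of convergence is the smallest modulus among the singular points: 7/11.
At the order-1 pole 7/11 set g(u) = (u - (7/11))*f(u) = 40/11 - 19*u/5.
Simple pole: residue = g(a) at a = 7/11, which is 67/55.


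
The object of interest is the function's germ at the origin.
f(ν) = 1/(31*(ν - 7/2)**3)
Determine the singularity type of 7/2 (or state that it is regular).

The point is a pole of order 3.

The denominator factor ν - 7/2 vanishes at 7/2 and appears to the power 3; the numerator there equals 1/31, nonzero, and no other factor vanishes.
Hence a pole whose order is the multiplicity, 3.


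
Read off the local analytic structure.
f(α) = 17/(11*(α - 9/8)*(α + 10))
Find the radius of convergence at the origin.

The radius of convergence is 9/8.

Denominator factor (α + 10): pole of order 1 at -10, modulus 10.
Denominator factor (α - 9/8): pole of order 1 at 9/8, modulus 9/8.
The radius of convergence is the smallest modulus among the singular points: 9/8.


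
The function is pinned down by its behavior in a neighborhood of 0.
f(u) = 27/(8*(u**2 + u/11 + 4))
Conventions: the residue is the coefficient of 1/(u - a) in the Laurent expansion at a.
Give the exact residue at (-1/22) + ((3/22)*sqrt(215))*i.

The residue is -((99/1720)*sqrt(215))*i.

The factor u**2 + u/11 + 4 splits as (u - a)(u - a') with a = (-1/22) + ((3/22)*sqrt(215))*i, a' = (-1/22) - ((3/22)*sqrt(215))*i. At the order-1 pole a set g(u) = (u - a)*f(u) = [27/8] / (u - a').
Simple pole: residue = g(a) at a = (-1/22) + ((3/22)*sqrt(215))*i, which is -((99/1720)*sqrt(215))*i.


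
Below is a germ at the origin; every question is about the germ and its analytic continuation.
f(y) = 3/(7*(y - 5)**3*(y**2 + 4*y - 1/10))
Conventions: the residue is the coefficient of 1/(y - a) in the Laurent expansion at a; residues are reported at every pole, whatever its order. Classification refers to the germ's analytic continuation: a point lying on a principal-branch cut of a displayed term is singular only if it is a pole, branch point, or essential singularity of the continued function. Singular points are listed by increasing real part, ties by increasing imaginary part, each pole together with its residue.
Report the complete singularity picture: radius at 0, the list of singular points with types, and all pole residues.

Denominator factor (y - 5)^3: pole of order 3 at 5, modulus 5.
Denominator factor (y**2 + 4*y - 1/10): discriminant 82/5, real irrational roots -2 + (1/10)*sqrt(410) and -2 - (1/10)*sqrt(410); poles of order 1, moduli -2 + (1/10)*sqrt(410) and 2 + (1/10)*sqrt(410).
The radius of convergence is the smallest modulus among the singular points: -2 + (1/10)*sqrt(410).
The factor y**2 + 4*y - 1/10 splits as (y - a)(y - a') with a = -2 - (1/10)*sqrt(410), a' = -2 + (1/10)*sqrt(410). At the order-1 pole a set g(y) = (y - a)*f(y) = [3/(7*(y - 5)**3)] / (y - a').
Simple pole: residue = g(a) at a = -2 - (1/10)*sqrt(410), which is -226650/633631943 + (91950/3711272809)*sqrt(410).
The factor y**2 + 4*y - 1/10 splits as (y - a)(y - a') with a = -2 + (1/10)*sqrt(410), a' = -2 - (1/10)*sqrt(410). At the order-1 pole a set g(y) = (y - a)*f(y) = [3/(7*(y - 5)**3)] / (y - a').
Simple pole: residue = g(a) at a = -2 + (1/10)*sqrt(410), which is -226650/633631943 - (91950/3711272809)*sqrt(410).
At the order-3 pole 5 set g(y) = (y - (5))^3*f(y) = 3/(7*(y**2 + 4*y - 1/10)).
Order-3 pole: residue = g''(a)/2; g''(5) = 906600/633631943, so the residue is 453300/633631943.
List the singular points by increasing real part (a conjugate pair: the negative imaginary part first).

Radius of convergence at 0: -2 + (1/10)*sqrt(410).
At -2 - (1/10)*sqrt(410): a pole of order 1; residue -226650/633631943 + (91950/3711272809)*sqrt(410).
At -2 + (1/10)*sqrt(410): a pole of order 1; residue -226650/633631943 - (91950/3711272809)*sqrt(410).
At 5: a pole of order 3; residue 453300/633631943.


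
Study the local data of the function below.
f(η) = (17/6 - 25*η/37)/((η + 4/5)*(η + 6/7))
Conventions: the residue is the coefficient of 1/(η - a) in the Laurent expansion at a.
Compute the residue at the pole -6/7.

The residue is -26515/444.

At the order-1 pole -6/7 set g(η) = (η - (-6/7))*f(η) = (17/6 - 25*η/37)/(η + 4/5).
Simple pole: residue = g(a) at a = -6/7, which is -26515/444.


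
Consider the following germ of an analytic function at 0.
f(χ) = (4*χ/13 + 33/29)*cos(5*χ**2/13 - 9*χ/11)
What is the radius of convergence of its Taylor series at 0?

The radius of convergence is infinite.

The factor cos(5*χ**2/13 - 9*χ/11) is entire and contributes no finite singular point.
The polynomial part has no poles.
No finite singular points: the Taylor series at 0 converges everywhere.


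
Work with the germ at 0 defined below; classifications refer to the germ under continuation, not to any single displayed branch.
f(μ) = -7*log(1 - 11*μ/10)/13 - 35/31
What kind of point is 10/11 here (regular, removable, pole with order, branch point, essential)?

The point is a logarithmic branch point.

The term (-7/13)*log(1 - μ/(10/11)) has argument 1 - 10/11/(10/11) = 0 at 10/11: a logarithmic (infinitely-sheeted) branch point; the remaining terms are analytic or single-valued there.


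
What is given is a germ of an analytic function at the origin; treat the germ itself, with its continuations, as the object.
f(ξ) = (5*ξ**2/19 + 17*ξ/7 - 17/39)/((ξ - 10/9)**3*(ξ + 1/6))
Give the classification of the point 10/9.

The denominator factor ξ - 10/9 vanishes at 10/9 and appears to the power 3; the numerator there equals 362363/140049, nonzero, and no other factor vanishes.
Hence a pole whose order is the multiplicity, 3.

The point is a pole of order 3.


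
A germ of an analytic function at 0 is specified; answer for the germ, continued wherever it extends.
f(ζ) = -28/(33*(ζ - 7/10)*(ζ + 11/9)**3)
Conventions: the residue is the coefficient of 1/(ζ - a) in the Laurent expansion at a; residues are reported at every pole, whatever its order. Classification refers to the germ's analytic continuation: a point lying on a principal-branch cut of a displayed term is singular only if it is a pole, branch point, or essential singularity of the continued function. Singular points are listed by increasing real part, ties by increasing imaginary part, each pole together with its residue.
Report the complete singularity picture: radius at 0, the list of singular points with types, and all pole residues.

Denominator factor (ζ - 7/10): pole of order 1 at 7/10, modulus 7/10.
Denominator factor (ζ + 11/9)^3: pole of order 3 at -11/9, modulus 11/9.
The radius of convergence is the smallest modulus among the singular points: 7/10.
At the order-3 pole -11/9 set g(ζ) = (ζ - (-11/9))^3*f(ζ) = -28/(33*(ζ - 7/10)).
Order-3 pole: residue = g''(a)/2; g''(-11/9) = 13608000/56954887, so the residue is 6804000/56954887.
At the order-1 pole 7/10 set g(ζ) = (ζ - (7/10))*f(ζ) = -28/(33*(ζ + 11/9)**3).
Simple pole: residue = g(a) at a = 7/10, which is -6804000/56954887.
List the singular points by increasing real part (a conjugate pair: the negative imaginary part first).

Radius of convergence at 0: 7/10.
At -11/9: a pole of order 3; residue 6804000/56954887.
At 7/10: a pole of order 1; residue -6804000/56954887.


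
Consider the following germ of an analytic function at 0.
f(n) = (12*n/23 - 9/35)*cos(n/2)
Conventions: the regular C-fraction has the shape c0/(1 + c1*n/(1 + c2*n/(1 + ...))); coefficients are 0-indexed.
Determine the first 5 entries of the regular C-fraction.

Taylor coefficients (expand at 0): a_0 = -9/35, a_1 = 12/23, a_2 = 9/280, a_3 = -3/46, a_4 = -3/4480.
c0 = a_0 = -9/35. Peel one level at a time: if S = 1 + c*n/S' with S'(0) = 1, then c is the n-coefficient of S and S' = c*n/(S - 1).
S_1 = c0/f = 1 + (140/69)*n + (161561/38088)*n^2 + ...; c1 = 140/69.
S_2 = c1*n/(S_1 - 1) = 1 + (-161561/77280)*n + (161561/1254400)*n^2 + ...; c2 = -161561/77280.
S_3 = c2*n/(S_2 - 1) = 1 + (69/1120)*n + (-7935/2584976)*n^2 + ...; c3 = 69/1120.
S_4 = c3*n/(S_3 - 1) = 1 + (8050/161561)*n + ...; c4 = 8050/161561.

The regular C-fraction coefficients are [-9/35, 140/69, -161561/77280, 69/1120, 8050/161561].


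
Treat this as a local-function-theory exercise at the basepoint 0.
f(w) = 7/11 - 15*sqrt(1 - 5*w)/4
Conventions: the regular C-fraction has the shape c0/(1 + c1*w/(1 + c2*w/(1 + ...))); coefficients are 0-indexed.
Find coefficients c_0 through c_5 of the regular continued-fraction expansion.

Taylor coefficients (expand at 0): a_0 = -137/44, a_1 = 75/8, a_2 = 375/32, a_3 = 1875/64, a_4 = 46875/512, a_5 = 328125/1024.
c0 = a_0 = -137/44. Peel one level at a time: if S = 1 + c*w/S' with S'(0) = 1, then c is the w-coefficient of S and S' = c*w/(S - 1).
S_1 = c0/f = 1 + (825/274)*w + (1926375/150152)*w^2 + ...; c1 = 825/274.
S_2 = c1*w/(S_1 - 1) = 1 + (-2335/548)*w + (-25/16)*w^2 + ...; c2 = -2335/548.
S_3 = c2*w/(S_2 - 1) = 1 + (-685/1868)*w + (-2729725/3489424)*w^2 + ...; c3 = -685/1868.
S_4 = c3*w/(S_3 - 1) = 1 + (-3985/1868)*w + (-25/16)*w^2 + ...; c4 = -3985/1868.
S_5 = c4*w/(S_4 - 1) = 1 + (-2335/3188)*w + ...; c5 = -2335/3188.

The regular C-fraction coefficients are [-137/44, 825/274, -2335/548, -685/1868, -3985/1868, -2335/3188].


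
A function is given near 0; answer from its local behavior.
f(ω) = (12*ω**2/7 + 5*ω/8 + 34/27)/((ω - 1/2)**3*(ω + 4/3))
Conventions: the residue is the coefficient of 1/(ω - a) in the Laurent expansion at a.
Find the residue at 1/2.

At the order-3 pole 1/2 set g(ω) = (ω - (1/2))^3*f(ω) = (12*ω**2/7 + 5*ω/8 + 34/27)/(ω + 4/3).
Order-3 pole: residue = g''(a)/2; g''(1/2) = 10504/9317, so the residue is 5252/9317.

The residue is 5252/9317.


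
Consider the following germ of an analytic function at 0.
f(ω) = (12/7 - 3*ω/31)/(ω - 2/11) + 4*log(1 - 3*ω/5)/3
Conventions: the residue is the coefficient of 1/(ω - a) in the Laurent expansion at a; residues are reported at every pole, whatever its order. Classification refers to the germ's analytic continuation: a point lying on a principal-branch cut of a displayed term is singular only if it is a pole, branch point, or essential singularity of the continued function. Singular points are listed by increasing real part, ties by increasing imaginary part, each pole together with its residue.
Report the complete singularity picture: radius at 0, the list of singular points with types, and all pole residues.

Radius of convergence at 0: 2/11.
At 2/11: a pole of order 1; residue 4050/2387.
At 5/3: a logarithmic branch point.

Denominator factor (ω - 2/11): pole of order 1 at 2/11, modulus 2/11.
Branch term (4/3)*log(1 - ω/(5/3)): its argument vanishes at ω = 5/3, a logarithmic branch point, modulus 5/3.
The radius of convergence is the smallest modulus among the singular points: 2/11.
The branch term is analytic at 2/11 and contributes nothing to the residue; only the rational part matters.
At the order-1 pole 2/11 set g(ω) = (ω - (2/11))*(rational part) = 12/7 - 3*ω/31.
Simple pole: residue = g(a) at a = 2/11, which is 4050/2387.
List the singular points by increasing real part (a conjugate pair: the negative imaginary part first).


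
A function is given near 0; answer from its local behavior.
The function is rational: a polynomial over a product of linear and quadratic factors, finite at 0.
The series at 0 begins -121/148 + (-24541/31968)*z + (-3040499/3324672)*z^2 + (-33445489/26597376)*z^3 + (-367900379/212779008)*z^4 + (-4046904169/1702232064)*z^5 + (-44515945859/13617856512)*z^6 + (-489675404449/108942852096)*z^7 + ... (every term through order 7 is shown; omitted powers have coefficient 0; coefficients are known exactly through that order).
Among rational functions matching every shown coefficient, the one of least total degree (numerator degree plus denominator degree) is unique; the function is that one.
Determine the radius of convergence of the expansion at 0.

The radius of convergence is 8/11.

No rational of total degree below 3 reproduces all 8 coefficients; solving the [2/1] Pade equations on them gives f(z) = (-4*z**2/39 - 7*z/27 + 22/37)/(z - 8/11), whose expansion matches every shown term.
Denominator factor (z - 8/11): pole of order 1 at 8/11, modulus 8/11.
The radius of convergence is the smallest modulus among the singular points: 8/11.


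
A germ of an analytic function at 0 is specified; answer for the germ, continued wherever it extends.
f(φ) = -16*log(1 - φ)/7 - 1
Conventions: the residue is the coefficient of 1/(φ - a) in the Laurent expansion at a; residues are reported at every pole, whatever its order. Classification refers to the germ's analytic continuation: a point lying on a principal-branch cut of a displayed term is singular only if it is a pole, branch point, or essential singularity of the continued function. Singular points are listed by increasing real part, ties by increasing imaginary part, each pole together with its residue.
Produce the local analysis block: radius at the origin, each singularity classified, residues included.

Branch term (-16/7)*log(1 - φ/(1)): its argument vanishes at φ = 1, a logarithmic branch point, modulus 1.
The radius of convergence is the smallest modulus among the singular points: 1.

Radius of convergence at 0: 1.
At 1: a logarithmic branch point.


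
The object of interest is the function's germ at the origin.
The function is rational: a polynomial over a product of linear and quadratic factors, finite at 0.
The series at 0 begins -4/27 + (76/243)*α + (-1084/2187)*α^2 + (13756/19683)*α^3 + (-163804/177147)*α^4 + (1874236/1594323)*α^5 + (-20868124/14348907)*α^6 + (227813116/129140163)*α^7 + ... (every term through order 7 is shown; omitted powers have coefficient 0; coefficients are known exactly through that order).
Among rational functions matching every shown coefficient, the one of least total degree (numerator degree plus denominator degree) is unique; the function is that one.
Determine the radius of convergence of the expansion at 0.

The radius of convergence is 9/10.

No rational of total degree below 2 reproduces all 8 coefficients; solving the [0/2] Pade equations on them gives f(α) = -2/(15*(α + 9/10)*(α + 1)), whose expansion matches every shown term.
Denominator factor (α + 1): pole of order 1 at -1, modulus 1.
Denominator factor (α + 9/10): pole of order 1 at -9/10, modulus 9/10.
The radius of convergence is the smallest modulus among the singular points: 9/10.


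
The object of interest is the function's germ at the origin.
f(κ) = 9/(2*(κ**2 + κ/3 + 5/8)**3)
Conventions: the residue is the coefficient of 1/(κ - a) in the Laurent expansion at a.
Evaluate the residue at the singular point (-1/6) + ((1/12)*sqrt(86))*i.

The residue is -((26244/79507)*sqrt(86))*i.

The factor κ**2 + κ/3 + 5/8 splits as (κ - a)(κ - a') with a = (-1/6) + ((1/12)*sqrt(86))*i, a' = (-1/6) - ((1/12)*sqrt(86))*i. At the order-3 pole a set g(κ) = (κ - a)^3*f(κ) = [9/2] / (κ - a')^3.
Order-3 pole: residue = g''(a)/2; g''((-1/6) + ((1/12)*sqrt(86))*i) = -((52488/79507)*sqrt(86))*i, so the residue is -((26244/79507)*sqrt(86))*i.


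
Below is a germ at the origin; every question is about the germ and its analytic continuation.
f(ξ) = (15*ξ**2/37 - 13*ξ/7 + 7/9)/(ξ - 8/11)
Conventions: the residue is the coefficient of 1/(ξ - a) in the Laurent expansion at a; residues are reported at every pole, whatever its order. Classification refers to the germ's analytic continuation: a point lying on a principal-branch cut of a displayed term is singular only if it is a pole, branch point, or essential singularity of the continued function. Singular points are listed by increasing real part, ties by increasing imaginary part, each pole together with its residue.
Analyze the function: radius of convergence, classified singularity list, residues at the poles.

Denominator factor (ξ - 8/11): pole of order 1 at 8/11, modulus 8/11.
The radius of convergence is the smallest modulus among the singular points: 8/11.
At the order-1 pole 8/11 set g(ξ) = (ξ - (8/11))*f(ξ) = 15*ξ**2/37 - 13*ξ/7 + 7/9.
Simple pole: residue = g(a) at a = 8/11, which is -101099/282051.

Radius of convergence at 0: 8/11.
At 8/11: a pole of order 1; residue -101099/282051.


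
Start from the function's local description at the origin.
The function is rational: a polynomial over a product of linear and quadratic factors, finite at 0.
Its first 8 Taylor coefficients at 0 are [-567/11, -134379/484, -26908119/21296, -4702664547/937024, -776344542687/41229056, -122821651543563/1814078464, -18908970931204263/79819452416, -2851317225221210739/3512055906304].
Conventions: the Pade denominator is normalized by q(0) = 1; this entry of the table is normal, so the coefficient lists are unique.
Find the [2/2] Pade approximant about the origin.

Taylor coefficients needed (read off): a_0 = -567/11, a_1 = -134379/484, a_2 = -26908119/21296, a_3 = -4702664547/937024, a_4 = -776344542687/41229056.
Write the denominator as Q(μ) = 1 + q1*μ + q2*μ^2. Requiring Q*f - P = O(μ^5) with deg P <= 2 kills the coefficients of μ^3..μ^4 in Q*f:
  μ^3: a_3 + q1*a_2 + q2*a_1 = 0, i.e. -4702664547/937024 + (-26908119/21296)*q1 + (-134379/484)*q2 = 0.
  μ^4: a_4 + q1*a_3 + q2*a_2 = 0, i.e. -776344542687/41229056 + (-4702664547/937024)*q1 + (-26908119/21296)*q2 = 0.
Solving this linear system: q1 = -5065/924, q2 = 529/77.
The numerator is Q*f truncated at degree 2: P0 = a_0 = -567/11; P1 = a_1 + q1*a_0 = 54/11; P2 = a_2 + q1*a_1 + q2*a_0 = -1053/11.

The Pade approximant has numerator coefficients [-567/11, 54/11, -1053/11]; denominator coefficients [1, -5065/924, 529/77].


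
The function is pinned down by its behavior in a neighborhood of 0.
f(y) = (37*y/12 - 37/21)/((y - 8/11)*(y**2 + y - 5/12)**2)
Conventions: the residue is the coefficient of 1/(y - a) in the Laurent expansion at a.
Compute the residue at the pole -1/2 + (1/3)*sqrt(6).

The residue is -3545784/10401727 - (436436275/665710528)*sqrt(6).


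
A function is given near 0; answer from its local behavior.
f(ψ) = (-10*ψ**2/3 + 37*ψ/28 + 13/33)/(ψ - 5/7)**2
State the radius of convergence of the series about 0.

Denominator factor (ψ - 5/7)^2: pole of order 2 at 5/7, modulus 5/7.
The radius of convergence is the smallest modulus among the singular points: 5/7.

The radius of convergence is 5/7.


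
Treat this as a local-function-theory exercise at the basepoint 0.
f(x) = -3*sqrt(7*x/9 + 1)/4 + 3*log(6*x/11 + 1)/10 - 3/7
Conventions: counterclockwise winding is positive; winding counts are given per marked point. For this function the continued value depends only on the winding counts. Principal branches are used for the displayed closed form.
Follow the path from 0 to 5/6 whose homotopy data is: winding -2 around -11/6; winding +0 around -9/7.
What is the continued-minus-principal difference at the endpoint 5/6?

The rational part is single-valued and drops out of the difference; each branch term changes only by its own monodromy.
(-3/4)*sqrt(1 - x/(-9/7)): winding +0 is even, the square root returns to the same sheet, contribution 0.
(3/10)*log(1 - x/(-11/6)): each positive loop around -11/6 adds 2*pi*i to the log, so winding -2 contributes (3/10)*(-2)*2*pi*i = -(6/5)*pi*i.
Summing the contributions at x = 5/6 gives -(6/5)*pi*i.

Continued minus principal equals -(6/5)*pi*i.


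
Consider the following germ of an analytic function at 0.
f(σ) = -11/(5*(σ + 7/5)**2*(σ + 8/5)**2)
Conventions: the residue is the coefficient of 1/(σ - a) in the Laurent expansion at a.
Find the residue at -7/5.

The residue is 550.

At the order-2 pole -7/5 set g(σ) = (σ - (-7/5))^2*f(σ) = -11/(5*(σ + 8/5)**2).
Order-2 pole: residue = g'(a); g'(-7/5) = 550, so the residue is 550.


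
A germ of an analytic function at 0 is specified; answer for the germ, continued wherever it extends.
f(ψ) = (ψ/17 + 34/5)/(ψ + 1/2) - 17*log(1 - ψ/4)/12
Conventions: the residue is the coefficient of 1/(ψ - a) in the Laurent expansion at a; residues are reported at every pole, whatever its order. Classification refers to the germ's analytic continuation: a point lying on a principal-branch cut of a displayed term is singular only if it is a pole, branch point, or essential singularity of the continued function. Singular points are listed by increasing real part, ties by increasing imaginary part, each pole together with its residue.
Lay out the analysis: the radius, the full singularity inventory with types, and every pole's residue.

Radius of convergence at 0: 1/2.
At -1/2: a pole of order 1; residue 1151/170.
At 4: a logarithmic branch point.

Denominator factor (ψ + 1/2): pole of order 1 at -1/2, modulus 1/2.
Branch term (-17/12)*log(1 - ψ/(4)): its argument vanishes at ψ = 4, a logarithmic branch point, modulus 4.
The radius of convergence is the smallest modulus among the singular points: 1/2.
The branch term is analytic at -1/2 and contributes nothing to the residue; only the rational part matters.
At the order-1 pole -1/2 set g(ψ) = (ψ - (-1/2))*(rational part) = ψ/17 + 34/5.
Simple pole: residue = g(a) at a = -1/2, which is 1151/170.
List the singular points by increasing real part (a conjugate pair: the negative imaginary part first).


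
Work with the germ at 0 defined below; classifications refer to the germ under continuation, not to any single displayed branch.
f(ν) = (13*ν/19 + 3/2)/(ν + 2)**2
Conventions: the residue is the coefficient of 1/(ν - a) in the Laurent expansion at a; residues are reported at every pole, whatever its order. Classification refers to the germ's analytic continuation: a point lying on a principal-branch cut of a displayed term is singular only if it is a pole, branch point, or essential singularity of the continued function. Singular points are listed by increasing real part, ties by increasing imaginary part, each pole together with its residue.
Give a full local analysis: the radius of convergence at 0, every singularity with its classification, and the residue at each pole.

Radius of convergence at 0: 2.
At -2: a pole of order 2; residue 13/19.

Denominator factor (ν + 2)^2: pole of order 2 at -2, modulus 2.
The radius of convergence is the smallest modulus among the singular points: 2.
At the order-2 pole -2 set g(ν) = (ν - (-2))^2*f(ν) = 13*ν/19 + 3/2.
Order-2 pole: residue = g'(a); g'(-2) = 13/19, so the residue is 13/19.


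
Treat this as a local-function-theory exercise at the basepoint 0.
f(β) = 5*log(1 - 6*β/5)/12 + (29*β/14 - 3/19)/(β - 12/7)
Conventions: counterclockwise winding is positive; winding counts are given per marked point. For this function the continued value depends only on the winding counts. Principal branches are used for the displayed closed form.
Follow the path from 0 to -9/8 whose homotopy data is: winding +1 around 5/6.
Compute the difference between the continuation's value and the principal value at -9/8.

Continued minus principal equals (5/6)*pi*i.

The rational part is single-valued and drops out of the difference; each branch term changes only by its own monodromy.
(5/12)*log(1 - β/(5/6)): each positive loop around 5/6 adds 2*pi*i to the log, so winding +1 contributes (5/12)*(1)*2*pi*i = (5/6)*pi*i.
Summing the contributions at β = -9/8 gives (5/6)*pi*i.


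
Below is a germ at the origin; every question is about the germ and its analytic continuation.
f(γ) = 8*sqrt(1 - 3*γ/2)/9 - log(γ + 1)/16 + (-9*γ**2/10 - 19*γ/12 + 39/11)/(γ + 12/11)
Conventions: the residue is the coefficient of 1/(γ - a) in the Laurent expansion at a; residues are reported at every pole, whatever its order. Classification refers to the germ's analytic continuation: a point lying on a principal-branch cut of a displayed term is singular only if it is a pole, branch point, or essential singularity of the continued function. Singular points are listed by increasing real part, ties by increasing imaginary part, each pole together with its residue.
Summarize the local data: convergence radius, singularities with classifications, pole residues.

Radius of convergence at 0: 2/3.
At -12/11: a pole of order 1; residue 2542/605.
At -1: a logarithmic branch point.
At 2/3: an algebraic (square-root) branch point.

Denominator factor (γ + 12/11): pole of order 1 at -12/11, modulus 12/11.
Branch term (-1/16)*log(1 - γ/(-1)): its argument vanishes at γ = -1, a logarithmic branch point, modulus 1.
Branch term (8/9)*sqrt(1 - γ/(2/3)): its argument vanishes at γ = 2/3, a square-root branch point, modulus 2/3.
The radius of convergence is the smallest modulus among the singular points: 2/3.
The branch terms are analytic at -12/11 and contribute nothing to the residue; only the rational part matters.
At the order-1 pole -12/11 set g(γ) = (γ - (-12/11))*(rational part) = -9*γ**2/10 - 19*γ/12 + 39/11.
Simple pole: residue = g(a) at a = -12/11, which is 2542/605.
List the singular points by increasing real part (a conjugate pair: the negative imaginary part first).


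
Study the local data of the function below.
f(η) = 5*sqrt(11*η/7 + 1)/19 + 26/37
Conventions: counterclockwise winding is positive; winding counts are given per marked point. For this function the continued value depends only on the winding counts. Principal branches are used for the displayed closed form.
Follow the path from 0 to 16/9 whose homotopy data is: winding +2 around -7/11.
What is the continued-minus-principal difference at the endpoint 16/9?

Continued minus principal equals 0.

The rational part is single-valued and drops out of the difference; each branch term changes only by its own monodromy.
(5/19)*sqrt(1 - η/(-7/11)): winding +2 is even, the square root returns to the same sheet, contribution 0.
Summing the contributions at η = 16/9 gives 0.


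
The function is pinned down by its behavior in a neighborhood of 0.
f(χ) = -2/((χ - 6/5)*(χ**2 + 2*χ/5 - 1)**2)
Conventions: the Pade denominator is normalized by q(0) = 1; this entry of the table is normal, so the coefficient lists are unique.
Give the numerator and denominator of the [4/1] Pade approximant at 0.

The Pade approximant has numerator coefficients [5/3, 7296388/24126915, 295494782/120634575, 281562476/603172875, 7163680451/3015864375]; denominator coefficients [1, -350294617/241269150].

Taylor coefficients needed (expand at 0): a_0 = 5/3, a_1 = 49/18, a_2 = 3457/540, a_3 = 158137/16200, a_4 = 1608461/97200, a_5 = 350294617/14580000.
Write the denominator as Q(χ) = 1 + q1*χ. Requiring Q*f - P = O(χ^6) with deg P <= 4 kills the coefficients of χ^5..χ^5 in Q*f:
  χ^5: a_5 + q1*a_4 = 0, i.e. 350294617/14580000 + (1608461/97200)*q1 = 0.
Solving this linear system: q1 = -350294617/241269150.
The numerator is Q*f truncated at degree 4: P0 = a_0 = 5/3; P1 = a_1 + q1*a_0 = 7296388/24126915; P2 = a_2 + q1*a_1 = 295494782/120634575; P3 = a_3 + q1*a_2 = 281562476/603172875; P4 = a_4 + q1*a_3 = 7163680451/3015864375.


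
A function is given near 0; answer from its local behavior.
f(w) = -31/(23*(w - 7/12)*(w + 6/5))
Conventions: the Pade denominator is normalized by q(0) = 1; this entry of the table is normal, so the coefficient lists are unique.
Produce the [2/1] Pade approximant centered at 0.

The Pade approximant has numerator coefficients [310/161, -688200/626129, 1116000/626129]; denominator coefficients [1, -237133/163338].

Taylor coefficients needed (expand at 0): a_0 = 310/161, a_1 = 5735/3381, a_2 = 602795/142002, a_3 = 36755615/5964084.
Write the denominator as Q(w) = 1 + q1*w. Requiring Q*f - P = O(w^4) with deg P <= 2 kills the coefficients of w^3..w^3 in Q*f:
  w^3: a_3 + q1*a_2 = 0, i.e. 36755615/5964084 + (602795/142002)*q1 = 0.
Solving this linear system: q1 = -237133/163338.
The numerator is Q*f truncated at degree 2: P0 = a_0 = 310/161; P1 = a_1 + q1*a_0 = -688200/626129; P2 = a_2 + q1*a_1 = 1116000/626129.


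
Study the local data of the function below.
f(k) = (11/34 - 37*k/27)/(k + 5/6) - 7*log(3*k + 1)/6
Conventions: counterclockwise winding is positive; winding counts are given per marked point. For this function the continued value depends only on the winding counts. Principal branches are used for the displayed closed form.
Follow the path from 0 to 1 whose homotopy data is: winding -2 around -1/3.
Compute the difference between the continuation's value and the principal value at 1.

The rational part is single-valued and drops out of the difference; each branch term changes only by its own monodromy.
(-7/6)*log(1 - k/(-1/3)): each positive loop around -1/3 adds 2*pi*i to the log, so winding -2 contributes (-7/6)*(-2)*2*pi*i = (14/3)*pi*i.
Summing the contributions at k = 1 gives (14/3)*pi*i.

Continued minus principal equals (14/3)*pi*i.


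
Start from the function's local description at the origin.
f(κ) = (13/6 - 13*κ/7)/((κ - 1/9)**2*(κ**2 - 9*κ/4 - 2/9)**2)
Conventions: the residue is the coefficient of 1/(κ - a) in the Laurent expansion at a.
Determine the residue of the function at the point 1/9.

The residue is -2096160768/23155643.

At the order-2 pole 1/9 set g(κ) = (κ - (1/9))^2*f(κ) = (13/6 - 13*κ/7)/(κ**2 - 9*κ/4 - 2/9)**2.
Order-2 pole: residue = g'(a); g'(1/9) = -2096160768/23155643, so the residue is -2096160768/23155643.


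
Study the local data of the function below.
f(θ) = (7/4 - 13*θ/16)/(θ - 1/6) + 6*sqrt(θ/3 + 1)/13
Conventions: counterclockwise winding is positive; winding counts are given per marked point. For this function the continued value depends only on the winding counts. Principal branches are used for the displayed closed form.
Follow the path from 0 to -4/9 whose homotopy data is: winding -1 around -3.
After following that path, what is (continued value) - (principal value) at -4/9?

The rational part is single-valued and drops out of the difference; each branch term changes only by its own monodromy.
(6/13)*sqrt(1 - θ/(-3)): winding -1 is odd, the square root flips sign, contributing -2*(6/13)*sqrt(1 - (-4/9)/(-3)) = -2*(6/13)*sqrt(23/27) = -(4/39)*sqrt(69).
Summing the contributions at θ = -4/9 gives -(4/39)*sqrt(69).

Continued minus principal equals -(4/39)*sqrt(69).


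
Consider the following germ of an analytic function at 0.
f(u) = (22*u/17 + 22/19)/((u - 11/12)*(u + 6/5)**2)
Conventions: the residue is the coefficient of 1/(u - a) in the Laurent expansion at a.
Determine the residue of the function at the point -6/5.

The residue is -2725800/5209667.

At the order-2 pole -6/5 set g(u) = (u - (-6/5))^2*f(u) = (22*u/17 + 22/19)/(u - 11/12).
Order-2 pole: residue = g'(a); g'(-6/5) = -2725800/5209667, so the residue is -2725800/5209667.
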